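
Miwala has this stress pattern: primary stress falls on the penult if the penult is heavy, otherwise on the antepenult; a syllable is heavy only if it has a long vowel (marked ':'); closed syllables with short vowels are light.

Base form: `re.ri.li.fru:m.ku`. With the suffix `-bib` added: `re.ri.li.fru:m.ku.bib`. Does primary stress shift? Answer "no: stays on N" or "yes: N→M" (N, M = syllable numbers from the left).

no: stays on 4

Base `re.ri.li.fru:m.ku` (5 syllables):
  Weights: 3 li L, 4 fru:m H, 5 ku L.
  The penult (syllable 4, fru:m) is heavy, so it takes stress.
  → primary stress on syllable 4.
Suffixed `re.ri.li.fru:m.ku.bib` (6 syllables):
  Weights: 4 fru:m H, 5 ku L, 6 bib L.
  The penult (syllable 5, ku) is light, so stress falls on the antepenult (syllable 4, fru:m).
  → primary stress on syllable 4.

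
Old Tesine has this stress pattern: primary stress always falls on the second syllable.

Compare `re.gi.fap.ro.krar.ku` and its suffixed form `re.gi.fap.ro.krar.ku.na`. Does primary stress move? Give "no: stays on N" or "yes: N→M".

Base `re.gi.fap.ro.krar.ku` (6 syllables):
  The word has 6 syllables; the second syllable is syllable 2 (gi).
  → primary stress on syllable 2.
Suffixed `re.gi.fap.ro.krar.ku.na` (7 syllables):
  The word has 7 syllables; the second syllable is syllable 2 (gi).
  → primary stress on syllable 2.

no: stays on 2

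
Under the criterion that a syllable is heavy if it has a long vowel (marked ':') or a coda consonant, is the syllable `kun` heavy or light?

heavy

`kun`: short vowel, closed (coda /n/). Closed → heavy.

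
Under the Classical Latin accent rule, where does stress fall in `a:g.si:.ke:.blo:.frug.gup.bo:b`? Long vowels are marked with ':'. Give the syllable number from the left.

6

Classical Latin: stress the penult if heavy (long vowel or closed), else the antepenult.
Weights: 5 frug H, 6 gup H, 7 bo:b H.
The penult (syllable 6, gup) is heavy, so it takes stress.
Stress on syllable 6: a:g.si:.ke:.blo:.frug.ˈgup.bo:b.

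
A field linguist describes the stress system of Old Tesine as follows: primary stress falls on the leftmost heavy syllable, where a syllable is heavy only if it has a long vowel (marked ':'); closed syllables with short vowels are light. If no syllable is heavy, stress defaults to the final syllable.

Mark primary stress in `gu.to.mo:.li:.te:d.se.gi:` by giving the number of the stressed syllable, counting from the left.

Weights: 1 gu L, 2 to L, 3 mo: H, 4 li: H, 5 te:d H, 6 se L, 7 gi: H.
Heavy syllables in the domain: 3, 4, 5, 7. The leftmost is syllable 3 (mo:).
Primary stress: syllable 3 → gu.to.ˈmo:.li:.te:d.se.gi:.

3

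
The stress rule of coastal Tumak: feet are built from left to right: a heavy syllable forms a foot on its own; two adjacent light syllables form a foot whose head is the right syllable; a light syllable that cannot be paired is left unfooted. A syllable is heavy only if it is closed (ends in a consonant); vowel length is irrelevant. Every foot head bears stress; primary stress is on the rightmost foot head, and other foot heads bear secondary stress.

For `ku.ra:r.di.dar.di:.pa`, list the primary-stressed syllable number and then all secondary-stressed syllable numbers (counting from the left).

Weights: 1 ku L, 2 ra:r H, 3 di L, 4 dar H, 5 di: L, 6 pa L.
Parse left to right (heavy = foot alone; LL = one foot; stranded L unfooted): ku (ˈra:r) di (ˈdar) (di:.ˈpa).
Foot heads: 2, 4, 6.
Primary stress on the rightmost head = syllable 6.
Secondary stress on 2, 4: ku.ˌra:r.di.ˌdar.di:.ˈpa.

primary 6, secondary 2, 4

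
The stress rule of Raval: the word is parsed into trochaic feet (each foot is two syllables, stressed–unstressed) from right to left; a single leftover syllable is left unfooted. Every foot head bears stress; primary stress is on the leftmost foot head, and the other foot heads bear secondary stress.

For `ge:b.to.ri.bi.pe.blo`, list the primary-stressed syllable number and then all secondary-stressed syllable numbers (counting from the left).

primary 1, secondary 3, 5

Parse right to left into trochaic (ˈσσ) feet: (ˈge:b.to) (ˈri.bi) (ˈpe.blo).
Foot heads (stressed positions): 1, 3, 5.
End Rule Leftmost: primary stress on the leftmost head = syllable 1.
Secondary stress on 3, 5: ˈge:b.to.ˌri.bi.ˌpe.blo.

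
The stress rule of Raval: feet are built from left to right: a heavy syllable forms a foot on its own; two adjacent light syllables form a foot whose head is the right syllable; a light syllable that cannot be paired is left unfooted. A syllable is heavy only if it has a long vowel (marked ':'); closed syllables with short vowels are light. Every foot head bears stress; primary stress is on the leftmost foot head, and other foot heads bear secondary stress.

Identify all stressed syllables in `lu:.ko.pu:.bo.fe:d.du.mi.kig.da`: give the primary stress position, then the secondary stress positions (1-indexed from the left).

Weights: 1 lu: H, 2 ko L, 3 pu: H, 4 bo L, 5 fe:d H, 6 du L, 7 mi L, 8 kig L, 9 da L.
Parse left to right (heavy = foot alone; LL = one foot; stranded L unfooted): (ˈlu:) ko (ˈpu:) bo (ˈfe:d) (du.ˈmi) (kig.ˈda).
Foot heads: 1, 3, 5, 7, 9.
Primary stress on the leftmost head = syllable 1.
Secondary stress on 3, 5, 7, 9: ˈlu:.ko.ˌpu:.bo.ˌfe:d.du.ˌmi.kig.ˌda.

primary 1, secondary 3, 5, 7, 9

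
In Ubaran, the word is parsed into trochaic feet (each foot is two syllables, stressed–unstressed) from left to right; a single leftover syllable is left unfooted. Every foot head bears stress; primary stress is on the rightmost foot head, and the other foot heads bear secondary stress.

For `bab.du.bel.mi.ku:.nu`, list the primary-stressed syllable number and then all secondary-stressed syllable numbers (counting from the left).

primary 5, secondary 1, 3

Parse left to right into trochaic (ˈσσ) feet: (ˈbab.du) (ˈbel.mi) (ˈku:.nu).
Foot heads (stressed positions): 1, 3, 5.
End Rule Rightmost: primary stress on the rightmost head = syllable 5.
Secondary stress on 1, 3: ˌbab.du.ˌbel.mi.ˈku:.nu.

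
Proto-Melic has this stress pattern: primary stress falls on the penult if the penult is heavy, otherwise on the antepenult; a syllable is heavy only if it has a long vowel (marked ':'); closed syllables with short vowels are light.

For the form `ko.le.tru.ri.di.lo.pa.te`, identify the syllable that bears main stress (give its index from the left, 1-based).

6

Weights: 6 lo L, 7 pa L, 8 te L.
The penult (syllable 7, pa) is light, so stress falls on the antepenult (syllable 6, lo).
Primary stress: syllable 6 → ko.le.tru.ri.di.ˈlo.pa.te.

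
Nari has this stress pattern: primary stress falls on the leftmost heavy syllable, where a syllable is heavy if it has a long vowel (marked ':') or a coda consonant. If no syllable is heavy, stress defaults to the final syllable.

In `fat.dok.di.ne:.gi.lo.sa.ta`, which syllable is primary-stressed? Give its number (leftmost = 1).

Weights: 1 fat H, 2 dok H, 3 di L, 4 ne: H, 5 gi L, 6 lo L, 7 sa L, 8 ta L.
Heavy syllables in the domain: 1, 2, 4. The leftmost is syllable 1 (fat).
Primary stress: syllable 1 → ˈfat.dok.di.ne:.gi.lo.sa.ta.

1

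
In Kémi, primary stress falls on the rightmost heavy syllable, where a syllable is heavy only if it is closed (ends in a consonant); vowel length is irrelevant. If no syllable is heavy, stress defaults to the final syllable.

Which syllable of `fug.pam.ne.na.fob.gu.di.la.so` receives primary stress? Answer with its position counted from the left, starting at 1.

5

Weights: 1 fug H, 2 pam H, 3 ne L, 4 na L, 5 fob H, 6 gu L, 7 di L, 8 la L, 9 so L.
Heavy syllables in the domain: 1, 2, 5. The rightmost is syllable 5 (fob).
Primary stress: syllable 5 → fug.pam.ne.na.ˈfob.gu.di.la.so.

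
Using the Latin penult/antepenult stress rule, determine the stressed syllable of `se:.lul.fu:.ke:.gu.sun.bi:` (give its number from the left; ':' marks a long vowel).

6

Classical Latin: stress the penult if heavy (long vowel or closed), else the antepenult.
Weights: 5 gu L, 6 sun H, 7 bi: H.
The penult (syllable 6, sun) is heavy, so it takes stress.
Stress on syllable 6: se:.lul.fu:.ke:.gu.ˈsun.bi:.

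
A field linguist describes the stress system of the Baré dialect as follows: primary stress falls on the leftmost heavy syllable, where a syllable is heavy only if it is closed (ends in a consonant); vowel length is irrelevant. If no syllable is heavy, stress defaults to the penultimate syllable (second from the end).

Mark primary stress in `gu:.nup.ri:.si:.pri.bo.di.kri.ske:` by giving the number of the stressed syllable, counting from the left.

Weights: 1 gu: L, 2 nup H, 3 ri: L, 4 si: L, 5 pri L, 6 bo L, 7 di L, 8 kri L, 9 ske: L.
Heavy syllables in the domain: 2. The leftmost is syllable 2 (nup).
Primary stress: syllable 2 → gu:.ˈnup.ri:.si:.pri.bo.di.kri.ske:.

2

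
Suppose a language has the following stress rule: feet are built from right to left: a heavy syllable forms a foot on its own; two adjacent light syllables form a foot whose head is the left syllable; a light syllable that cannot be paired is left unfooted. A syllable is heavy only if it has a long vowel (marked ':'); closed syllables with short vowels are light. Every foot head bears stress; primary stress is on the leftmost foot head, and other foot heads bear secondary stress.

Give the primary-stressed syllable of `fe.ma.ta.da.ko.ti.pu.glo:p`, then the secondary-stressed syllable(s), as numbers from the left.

primary 2, secondary 4, 6, 8

Weights: 1 fe L, 2 ma L, 3 ta L, 4 da L, 5 ko L, 6 ti L, 7 pu L, 8 glo:p H.
Parse right to left (heavy = foot alone; LL = one foot; stranded L unfooted): fe (ˈma.ta) (ˈda.ko) (ˈti.pu) (ˈglo:p).
Foot heads: 2, 4, 6, 8.
Primary stress on the leftmost head = syllable 2.
Secondary stress on 4, 6, 8: fe.ˈma.ta.ˌda.ko.ˌti.pu.ˌglo:p.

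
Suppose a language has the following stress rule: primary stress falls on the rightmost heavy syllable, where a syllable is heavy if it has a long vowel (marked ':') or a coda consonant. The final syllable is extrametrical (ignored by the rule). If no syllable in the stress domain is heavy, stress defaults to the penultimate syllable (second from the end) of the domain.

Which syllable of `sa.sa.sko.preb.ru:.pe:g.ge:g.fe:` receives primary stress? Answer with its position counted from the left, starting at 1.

7

The final syllable (8, fe:) is extrametrical; the stress domain is syllables 1–7.
Weights: 1 sa L, 2 sa L, 3 sko L, 4 preb H, 5 ru: H, 6 pe:g H, 7 ge:g H.
Heavy syllables in the domain: 4, 5, 6, 7. The rightmost is syllable 7 (ge:g).
Primary stress: syllable 7 → sa.sa.sko.preb.ru:.pe:g.ˈge:g.fe:.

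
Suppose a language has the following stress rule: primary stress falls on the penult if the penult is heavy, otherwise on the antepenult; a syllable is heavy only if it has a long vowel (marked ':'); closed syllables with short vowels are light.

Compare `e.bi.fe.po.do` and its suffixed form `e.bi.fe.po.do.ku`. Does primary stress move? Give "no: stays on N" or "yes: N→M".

yes: 3→4

Base `e.bi.fe.po.do` (5 syllables):
  Weights: 3 fe L, 4 po L, 5 do L.
  The penult (syllable 4, po) is light, so stress falls on the antepenult (syllable 3, fe).
  → primary stress on syllable 3.
Suffixed `e.bi.fe.po.do.ku` (6 syllables):
  Weights: 4 po L, 5 do L, 6 ku L.
  The penult (syllable 5, do) is light, so stress falls on the antepenult (syllable 4, po).
  → primary stress on syllable 4.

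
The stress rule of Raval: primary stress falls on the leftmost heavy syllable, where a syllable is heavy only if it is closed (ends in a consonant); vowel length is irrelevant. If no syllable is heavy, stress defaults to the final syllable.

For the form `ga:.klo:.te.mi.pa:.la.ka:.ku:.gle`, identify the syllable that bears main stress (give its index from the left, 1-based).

9

Weights: 1 ga: L, 2 klo: L, 3 te L, 4 mi L, 5 pa: L, 6 la L, 7 ka: L, 8 ku: L, 9 gle L.
No heavy syllable in the domain; default to the final syllable = syllable 9.
Primary stress: syllable 9 → ga:.klo:.te.mi.pa:.la.ka:.ku:.ˈgle.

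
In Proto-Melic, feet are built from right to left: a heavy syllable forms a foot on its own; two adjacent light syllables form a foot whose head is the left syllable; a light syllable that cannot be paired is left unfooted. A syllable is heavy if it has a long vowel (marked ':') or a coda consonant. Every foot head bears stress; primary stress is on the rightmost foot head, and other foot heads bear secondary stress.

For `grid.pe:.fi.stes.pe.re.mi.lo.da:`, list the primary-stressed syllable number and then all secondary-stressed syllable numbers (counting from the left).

Weights: 1 grid H, 2 pe: H, 3 fi L, 4 stes H, 5 pe L, 6 re L, 7 mi L, 8 lo L, 9 da: H.
Parse right to left (heavy = foot alone; LL = one foot; stranded L unfooted): (ˈgrid) (ˈpe:) fi (ˈstes) (ˈpe.re) (ˈmi.lo) (ˈda:).
Foot heads: 1, 2, 4, 5, 7, 9.
Primary stress on the rightmost head = syllable 9.
Secondary stress on 1, 2, 4, 5, 7: ˌgrid.ˌpe:.fi.ˌstes.ˌpe.re.ˌmi.lo.ˈda:.

primary 9, secondary 1, 2, 4, 5, 7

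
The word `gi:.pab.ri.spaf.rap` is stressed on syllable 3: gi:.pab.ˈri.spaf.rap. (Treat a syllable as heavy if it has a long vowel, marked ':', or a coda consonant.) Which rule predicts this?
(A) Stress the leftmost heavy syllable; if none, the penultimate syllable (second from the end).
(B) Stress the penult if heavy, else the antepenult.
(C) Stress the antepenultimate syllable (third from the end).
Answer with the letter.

Rule A → syllable 1 (observed: 3).
Rule B → syllable 4 (observed: 3).
Rule C → syllable 3 ✓.

C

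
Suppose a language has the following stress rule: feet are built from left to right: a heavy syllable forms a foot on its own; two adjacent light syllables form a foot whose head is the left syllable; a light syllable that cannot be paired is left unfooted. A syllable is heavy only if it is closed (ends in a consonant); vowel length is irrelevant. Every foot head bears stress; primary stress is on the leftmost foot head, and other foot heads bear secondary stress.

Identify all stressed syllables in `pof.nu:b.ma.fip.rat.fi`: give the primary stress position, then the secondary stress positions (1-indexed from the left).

Weights: 1 pof H, 2 nu:b H, 3 ma L, 4 fip H, 5 rat H, 6 fi L.
Parse left to right (heavy = foot alone; LL = one foot; stranded L unfooted): (ˈpof) (ˈnu:b) ma (ˈfip) (ˈrat) fi.
Foot heads: 1, 2, 4, 5.
Primary stress on the leftmost head = syllable 1.
Secondary stress on 2, 4, 5: ˈpof.ˌnu:b.ma.ˌfip.ˌrat.fi.

primary 1, secondary 2, 4, 5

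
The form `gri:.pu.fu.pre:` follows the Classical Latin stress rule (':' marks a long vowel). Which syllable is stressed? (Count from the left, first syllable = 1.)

Classical Latin: stress the penult if heavy (long vowel or closed), else the antepenult.
Weights: 2 pu L, 3 fu L, 4 pre: H.
The penult (syllable 3, fu) is light, so stress falls on the antepenult (syllable 2, pu).
Stress on syllable 2: gri:.ˈpu.fu.pre:.

2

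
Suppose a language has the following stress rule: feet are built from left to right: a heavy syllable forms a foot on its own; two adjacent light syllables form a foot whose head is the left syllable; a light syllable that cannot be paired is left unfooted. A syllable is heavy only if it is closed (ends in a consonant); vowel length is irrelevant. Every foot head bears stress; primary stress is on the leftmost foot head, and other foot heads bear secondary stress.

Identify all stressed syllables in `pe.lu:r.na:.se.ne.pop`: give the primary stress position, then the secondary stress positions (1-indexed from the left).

primary 2, secondary 3, 6

Weights: 1 pe L, 2 lu:r H, 3 na: L, 4 se L, 5 ne L, 6 pop H.
Parse left to right (heavy = foot alone; LL = one foot; stranded L unfooted): pe (ˈlu:r) (ˈna:.se) ne (ˈpop).
Foot heads: 2, 3, 6.
Primary stress on the leftmost head = syllable 2.
Secondary stress on 3, 6: pe.ˈlu:r.ˌna:.se.ne.ˌpop.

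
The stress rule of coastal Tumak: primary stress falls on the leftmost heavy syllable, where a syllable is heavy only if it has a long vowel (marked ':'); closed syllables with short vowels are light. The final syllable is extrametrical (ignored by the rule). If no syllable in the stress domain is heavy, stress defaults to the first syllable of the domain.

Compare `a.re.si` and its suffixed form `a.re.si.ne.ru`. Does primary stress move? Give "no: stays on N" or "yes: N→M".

Base `a.re.si` (3 syllables):
  The final syllable (3, si) is extrametrical; the stress domain is syllables 1–2.
  Weights: 1 a L, 2 re L.
  No heavy syllable in the domain; default to the first syllable of the domain = syllable 1.
  → primary stress on syllable 1.
Suffixed `a.re.si.ne.ru` (5 syllables):
  The final syllable (5, ru) is extrametrical; the stress domain is syllables 1–4.
  Weights: 1 a L, 2 re L, 3 si L, 4 ne L.
  No heavy syllable in the domain; default to the first syllable of the domain = syllable 1.
  → primary stress on syllable 1.

no: stays on 1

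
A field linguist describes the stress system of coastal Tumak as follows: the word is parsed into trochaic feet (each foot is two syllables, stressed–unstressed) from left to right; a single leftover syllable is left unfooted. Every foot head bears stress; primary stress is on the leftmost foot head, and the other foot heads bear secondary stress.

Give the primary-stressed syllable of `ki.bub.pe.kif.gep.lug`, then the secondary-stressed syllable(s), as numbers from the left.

Parse left to right into trochaic (ˈσσ) feet: (ˈki.bub) (ˈpe.kif) (ˈgep.lug).
Foot heads (stressed positions): 1, 3, 5.
End Rule Leftmost: primary stress on the leftmost head = syllable 1.
Secondary stress on 3, 5: ˈki.bub.ˌpe.kif.ˌgep.lug.

primary 1, secondary 3, 5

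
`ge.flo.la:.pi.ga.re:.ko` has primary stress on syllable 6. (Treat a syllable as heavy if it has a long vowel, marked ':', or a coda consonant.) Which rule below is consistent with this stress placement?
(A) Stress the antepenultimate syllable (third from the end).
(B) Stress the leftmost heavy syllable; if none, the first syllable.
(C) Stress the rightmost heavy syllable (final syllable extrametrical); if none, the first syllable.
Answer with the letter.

Rule A → syllable 5 (observed: 6).
Rule B → syllable 3 (observed: 6).
Rule C → syllable 6 ✓.

C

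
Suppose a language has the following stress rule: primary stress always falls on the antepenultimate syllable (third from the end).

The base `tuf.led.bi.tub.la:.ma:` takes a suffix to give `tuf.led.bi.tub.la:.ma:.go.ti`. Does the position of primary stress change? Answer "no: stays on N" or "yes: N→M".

Base `tuf.led.bi.tub.la:.ma:` (6 syllables):
  The word has 6 syllables; the antepenultimate syllable (third from the end) is syllable 4 (tub).
  → primary stress on syllable 4.
Suffixed `tuf.led.bi.tub.la:.ma:.go.ti` (8 syllables):
  The word has 8 syllables; the antepenultimate syllable (third from the end) is syllable 6 (ma:).
  → primary stress on syllable 6.

yes: 4→6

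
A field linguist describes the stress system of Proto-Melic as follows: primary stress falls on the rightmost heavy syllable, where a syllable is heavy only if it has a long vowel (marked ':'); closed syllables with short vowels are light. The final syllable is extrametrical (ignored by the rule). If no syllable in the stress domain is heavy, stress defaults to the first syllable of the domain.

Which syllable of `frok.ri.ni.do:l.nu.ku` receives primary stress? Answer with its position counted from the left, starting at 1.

The final syllable (6, ku) is extrametrical; the stress domain is syllables 1–5.
Weights: 1 frok L, 2 ri L, 3 ni L, 4 do:l H, 5 nu L.
Heavy syllables in the domain: 4. The rightmost is syllable 4 (do:l).
Primary stress: syllable 4 → frok.ri.ni.ˈdo:l.nu.ku.

4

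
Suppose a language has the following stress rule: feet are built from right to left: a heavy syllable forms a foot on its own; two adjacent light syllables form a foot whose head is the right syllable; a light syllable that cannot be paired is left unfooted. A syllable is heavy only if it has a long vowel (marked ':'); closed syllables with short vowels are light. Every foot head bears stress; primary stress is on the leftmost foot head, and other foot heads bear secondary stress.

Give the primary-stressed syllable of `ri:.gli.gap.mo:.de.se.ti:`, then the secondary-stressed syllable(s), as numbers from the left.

Weights: 1 ri: H, 2 gli L, 3 gap L, 4 mo: H, 5 de L, 6 se L, 7 ti: H.
Parse right to left (heavy = foot alone; LL = one foot; stranded L unfooted): (ˈri:) (gli.ˈgap) (ˈmo:) (de.ˈse) (ˈti:).
Foot heads: 1, 3, 4, 6, 7.
Primary stress on the leftmost head = syllable 1.
Secondary stress on 3, 4, 6, 7: ˈri:.gli.ˌgap.ˌmo:.de.ˌse.ˌti:.

primary 1, secondary 3, 4, 6, 7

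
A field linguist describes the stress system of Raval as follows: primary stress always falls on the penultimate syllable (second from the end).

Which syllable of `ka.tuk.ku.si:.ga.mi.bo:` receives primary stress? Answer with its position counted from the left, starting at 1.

6

The word has 7 syllables; the penultimate syllable (second from the end) is syllable 6 (mi).
Primary stress: syllable 6 → ka.tuk.ku.si:.ga.ˈmi.bo:.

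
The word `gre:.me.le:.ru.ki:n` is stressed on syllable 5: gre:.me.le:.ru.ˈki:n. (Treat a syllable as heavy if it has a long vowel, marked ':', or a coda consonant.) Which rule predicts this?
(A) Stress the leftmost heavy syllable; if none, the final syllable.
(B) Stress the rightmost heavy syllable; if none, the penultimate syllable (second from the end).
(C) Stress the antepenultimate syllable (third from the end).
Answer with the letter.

B

Rule A → syllable 1 (observed: 5).
Rule B → syllable 5 ✓.
Rule C → syllable 3 (observed: 5).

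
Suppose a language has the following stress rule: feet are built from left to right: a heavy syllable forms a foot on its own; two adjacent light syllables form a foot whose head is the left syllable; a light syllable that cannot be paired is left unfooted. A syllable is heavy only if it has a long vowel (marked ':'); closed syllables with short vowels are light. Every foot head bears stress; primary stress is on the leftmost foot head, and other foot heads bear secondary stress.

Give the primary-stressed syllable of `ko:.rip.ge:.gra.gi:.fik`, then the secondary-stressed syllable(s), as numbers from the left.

primary 1, secondary 3, 5

Weights: 1 ko: H, 2 rip L, 3 ge: H, 4 gra L, 5 gi: H, 6 fik L.
Parse left to right (heavy = foot alone; LL = one foot; stranded L unfooted): (ˈko:) rip (ˈge:) gra (ˈgi:) fik.
Foot heads: 1, 3, 5.
Primary stress on the leftmost head = syllable 1.
Secondary stress on 3, 5: ˈko:.rip.ˌge:.gra.ˌgi:.fik.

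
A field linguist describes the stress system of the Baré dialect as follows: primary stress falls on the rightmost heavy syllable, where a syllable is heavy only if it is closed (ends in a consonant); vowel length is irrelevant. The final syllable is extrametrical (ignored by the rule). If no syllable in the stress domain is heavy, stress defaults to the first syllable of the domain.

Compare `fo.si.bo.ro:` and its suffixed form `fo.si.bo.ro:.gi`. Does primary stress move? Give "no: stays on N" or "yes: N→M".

Base `fo.si.bo.ro:` (4 syllables):
  The final syllable (4, ro:) is extrametrical; the stress domain is syllables 1–3.
  Weights: 1 fo L, 2 si L, 3 bo L.
  No heavy syllable in the domain; default to the first syllable of the domain = syllable 1.
  → primary stress on syllable 1.
Suffixed `fo.si.bo.ro:.gi` (5 syllables):
  The final syllable (5, gi) is extrametrical; the stress domain is syllables 1–4.
  Weights: 1 fo L, 2 si L, 3 bo L, 4 ro: L.
  No heavy syllable in the domain; default to the first syllable of the domain = syllable 1.
  → primary stress on syllable 1.

no: stays on 1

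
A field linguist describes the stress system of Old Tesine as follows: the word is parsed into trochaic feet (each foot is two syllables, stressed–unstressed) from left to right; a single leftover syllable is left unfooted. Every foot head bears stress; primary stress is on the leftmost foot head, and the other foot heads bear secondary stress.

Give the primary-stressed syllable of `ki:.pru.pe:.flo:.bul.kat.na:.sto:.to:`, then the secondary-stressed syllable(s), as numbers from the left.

primary 1, secondary 3, 5, 7

Parse left to right into trochaic (ˈσσ) feet: (ˈki:.pru) (ˈpe:.flo:) (ˈbul.kat) (ˈna:.sto:) to:. Syllable 9 is left unfooted.
Foot heads (stressed positions): 1, 3, 5, 7.
End Rule Leftmost: primary stress on the leftmost head = syllable 1.
Secondary stress on 3, 5, 7: ˈki:.pru.ˌpe:.flo:.ˌbul.kat.ˌna:.sto:.to:.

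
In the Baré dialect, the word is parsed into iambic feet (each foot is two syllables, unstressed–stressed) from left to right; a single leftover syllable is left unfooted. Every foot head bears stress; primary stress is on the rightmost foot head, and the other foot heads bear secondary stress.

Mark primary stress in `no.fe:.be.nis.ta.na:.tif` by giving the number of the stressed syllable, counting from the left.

6

Parse left to right into iambic (σˈσ) feet: (no.ˈfe:) (be.ˈnis) (ta.ˈna:) tif. Syllable 7 is left unfooted.
Foot heads (stressed positions): 2, 4, 6.
End Rule Rightmost: primary stress on the rightmost head = syllable 6.
Primary stress: syllable 6 → no.fe:.be.nis.ta.ˈna:.tif.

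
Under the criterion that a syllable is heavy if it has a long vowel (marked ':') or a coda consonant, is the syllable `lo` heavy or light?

light

`lo`: short vowel, open (no coda). Short vowel, open → light.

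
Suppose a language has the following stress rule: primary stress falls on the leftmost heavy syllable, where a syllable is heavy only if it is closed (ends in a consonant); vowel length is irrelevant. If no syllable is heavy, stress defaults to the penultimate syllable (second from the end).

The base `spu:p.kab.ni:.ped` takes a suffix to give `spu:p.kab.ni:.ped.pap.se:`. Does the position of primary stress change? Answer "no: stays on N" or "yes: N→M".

no: stays on 1

Base `spu:p.kab.ni:.ped` (4 syllables):
  Weights: 1 spu:p H, 2 kab H, 3 ni: L, 4 ped H.
  Heavy syllables in the domain: 1, 2, 4. The leftmost is syllable 1 (spu:p).
  → primary stress on syllable 1.
Suffixed `spu:p.kab.ni:.ped.pap.se:` (6 syllables):
  Weights: 1 spu:p H, 2 kab H, 3 ni: L, 4 ped H, 5 pap H, 6 se: L.
  Heavy syllables in the domain: 1, 2, 4, 5. The leftmost is syllable 1 (spu:p).
  → primary stress on syllable 1.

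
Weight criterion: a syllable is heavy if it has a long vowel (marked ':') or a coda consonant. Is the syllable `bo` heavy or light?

light

`bo`: short vowel, open (no coda). Short vowel, open → light.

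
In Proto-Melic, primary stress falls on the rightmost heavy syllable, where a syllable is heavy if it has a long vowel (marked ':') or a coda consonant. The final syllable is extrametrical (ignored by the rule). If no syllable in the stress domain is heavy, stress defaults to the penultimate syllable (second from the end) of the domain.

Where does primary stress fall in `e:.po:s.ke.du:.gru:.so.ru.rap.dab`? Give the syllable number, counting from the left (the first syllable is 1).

8

The final syllable (9, dab) is extrametrical; the stress domain is syllables 1–8.
Weights: 1 e: H, 2 po:s H, 3 ke L, 4 du: H, 5 gru: H, 6 so L, 7 ru L, 8 rap H.
Heavy syllables in the domain: 1, 2, 4, 5, 8. The rightmost is syllable 8 (rap).
Primary stress: syllable 8 → e:.po:s.ke.du:.gru:.so.ru.ˈrap.dab.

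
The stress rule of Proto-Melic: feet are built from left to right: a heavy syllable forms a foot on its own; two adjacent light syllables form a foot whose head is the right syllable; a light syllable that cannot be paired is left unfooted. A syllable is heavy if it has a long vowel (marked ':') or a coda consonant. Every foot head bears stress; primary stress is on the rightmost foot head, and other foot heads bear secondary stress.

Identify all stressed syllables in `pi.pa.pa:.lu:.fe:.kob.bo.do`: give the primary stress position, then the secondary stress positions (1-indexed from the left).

primary 8, secondary 2, 3, 4, 5, 6

Weights: 1 pi L, 2 pa L, 3 pa: H, 4 lu: H, 5 fe: H, 6 kob H, 7 bo L, 8 do L.
Parse left to right (heavy = foot alone; LL = one foot; stranded L unfooted): (pi.ˈpa) (ˈpa:) (ˈlu:) (ˈfe:) (ˈkob) (bo.ˈdo).
Foot heads: 2, 3, 4, 5, 6, 8.
Primary stress on the rightmost head = syllable 8.
Secondary stress on 2, 3, 4, 5, 6: pi.ˌpa.ˌpa:.ˌlu:.ˌfe:.ˌkob.bo.ˈdo.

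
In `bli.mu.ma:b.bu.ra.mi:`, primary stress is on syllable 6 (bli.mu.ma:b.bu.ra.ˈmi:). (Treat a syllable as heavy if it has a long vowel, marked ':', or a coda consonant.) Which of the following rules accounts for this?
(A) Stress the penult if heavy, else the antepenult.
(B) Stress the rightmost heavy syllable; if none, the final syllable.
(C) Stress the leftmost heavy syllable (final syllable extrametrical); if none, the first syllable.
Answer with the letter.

Rule A → syllable 4 (observed: 6).
Rule B → syllable 6 ✓.
Rule C → syllable 3 (observed: 6).

B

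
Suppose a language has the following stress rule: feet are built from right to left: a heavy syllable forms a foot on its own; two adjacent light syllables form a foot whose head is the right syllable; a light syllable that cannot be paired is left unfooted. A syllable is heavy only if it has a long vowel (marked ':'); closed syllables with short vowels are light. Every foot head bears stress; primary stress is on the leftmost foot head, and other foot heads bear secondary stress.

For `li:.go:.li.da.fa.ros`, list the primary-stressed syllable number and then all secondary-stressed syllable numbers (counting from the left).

Weights: 1 li: H, 2 go: H, 3 li L, 4 da L, 5 fa L, 6 ros L.
Parse right to left (heavy = foot alone; LL = one foot; stranded L unfooted): (ˈli:) (ˈgo:) (li.ˈda) (fa.ˈros).
Foot heads: 1, 2, 4, 6.
Primary stress on the leftmost head = syllable 1.
Secondary stress on 2, 4, 6: ˈli:.ˌgo:.li.ˌda.fa.ˌros.

primary 1, secondary 2, 4, 6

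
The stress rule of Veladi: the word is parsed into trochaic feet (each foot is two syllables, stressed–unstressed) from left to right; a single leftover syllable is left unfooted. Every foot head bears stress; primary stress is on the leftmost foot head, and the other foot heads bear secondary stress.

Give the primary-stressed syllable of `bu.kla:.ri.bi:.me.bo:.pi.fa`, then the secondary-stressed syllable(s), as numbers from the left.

primary 1, secondary 3, 5, 7

Parse left to right into trochaic (ˈσσ) feet: (ˈbu.kla:) (ˈri.bi:) (ˈme.bo:) (ˈpi.fa).
Foot heads (stressed positions): 1, 3, 5, 7.
End Rule Leftmost: primary stress on the leftmost head = syllable 1.
Secondary stress on 3, 5, 7: ˈbu.kla:.ˌri.bi:.ˌme.bo:.ˌpi.fa.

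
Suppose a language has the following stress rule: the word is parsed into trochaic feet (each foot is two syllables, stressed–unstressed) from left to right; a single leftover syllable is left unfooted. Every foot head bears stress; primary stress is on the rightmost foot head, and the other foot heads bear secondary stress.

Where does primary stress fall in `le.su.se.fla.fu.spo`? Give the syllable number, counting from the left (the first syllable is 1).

5

Parse left to right into trochaic (ˈσσ) feet: (ˈle.su) (ˈse.fla) (ˈfu.spo).
Foot heads (stressed positions): 1, 3, 5.
End Rule Rightmost: primary stress on the rightmost head = syllable 5.
Primary stress: syllable 5 → le.su.se.fla.ˈfu.spo.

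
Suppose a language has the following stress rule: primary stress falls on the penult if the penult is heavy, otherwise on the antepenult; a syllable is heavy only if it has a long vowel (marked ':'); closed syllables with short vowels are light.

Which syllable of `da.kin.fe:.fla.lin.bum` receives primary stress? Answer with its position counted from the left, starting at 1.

4

Weights: 4 fla L, 5 lin L, 6 bum L.
The penult (syllable 5, lin) is light, so stress falls on the antepenult (syllable 4, fla).
Primary stress: syllable 4 → da.kin.fe:.ˈfla.lin.bum.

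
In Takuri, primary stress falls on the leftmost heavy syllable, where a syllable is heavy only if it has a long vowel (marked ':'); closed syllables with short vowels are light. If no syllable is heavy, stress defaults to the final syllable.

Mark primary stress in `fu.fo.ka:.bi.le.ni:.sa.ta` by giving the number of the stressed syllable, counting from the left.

Weights: 1 fu L, 2 fo L, 3 ka: H, 4 bi L, 5 le L, 6 ni: H, 7 sa L, 8 ta L.
Heavy syllables in the domain: 3, 6. The leftmost is syllable 3 (ka:).
Primary stress: syllable 3 → fu.fo.ˈka:.bi.le.ni:.sa.ta.

3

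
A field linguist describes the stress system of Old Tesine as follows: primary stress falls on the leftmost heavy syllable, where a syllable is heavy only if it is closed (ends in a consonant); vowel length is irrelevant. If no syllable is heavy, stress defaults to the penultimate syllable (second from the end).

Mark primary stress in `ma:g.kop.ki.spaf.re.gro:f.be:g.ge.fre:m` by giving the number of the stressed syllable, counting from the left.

Weights: 1 ma:g H, 2 kop H, 3 ki L, 4 spaf H, 5 re L, 6 gro:f H, 7 be:g H, 8 ge L, 9 fre:m H.
Heavy syllables in the domain: 1, 2, 4, 6, 7, 9. The leftmost is syllable 1 (ma:g).
Primary stress: syllable 1 → ˈma:g.kop.ki.spaf.re.gro:f.be:g.ge.fre:m.

1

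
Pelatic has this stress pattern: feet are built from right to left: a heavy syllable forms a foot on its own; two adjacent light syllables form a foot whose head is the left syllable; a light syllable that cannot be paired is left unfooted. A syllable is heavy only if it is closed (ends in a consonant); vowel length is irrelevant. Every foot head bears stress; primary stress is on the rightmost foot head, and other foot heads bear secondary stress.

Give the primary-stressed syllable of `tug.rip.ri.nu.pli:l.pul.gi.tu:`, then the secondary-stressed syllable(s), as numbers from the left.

Weights: 1 tug H, 2 rip H, 3 ri L, 4 nu L, 5 pli:l H, 6 pul H, 7 gi L, 8 tu: L.
Parse right to left (heavy = foot alone; LL = one foot; stranded L unfooted): (ˈtug) (ˈrip) (ˈri.nu) (ˈpli:l) (ˈpul) (ˈgi.tu:).
Foot heads: 1, 2, 3, 5, 6, 7.
Primary stress on the rightmost head = syllable 7.
Secondary stress on 1, 2, 3, 5, 6: ˌtug.ˌrip.ˌri.nu.ˌpli:l.ˌpul.ˈgi.tu:.

primary 7, secondary 1, 2, 3, 5, 6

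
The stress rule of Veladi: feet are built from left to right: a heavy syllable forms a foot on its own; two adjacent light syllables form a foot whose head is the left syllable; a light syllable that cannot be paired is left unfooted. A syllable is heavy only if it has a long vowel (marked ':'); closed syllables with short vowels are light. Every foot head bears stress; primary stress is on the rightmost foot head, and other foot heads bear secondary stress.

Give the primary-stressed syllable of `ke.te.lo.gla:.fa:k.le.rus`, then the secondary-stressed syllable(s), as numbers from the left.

primary 6, secondary 1, 4, 5

Weights: 1 ke L, 2 te L, 3 lo L, 4 gla: H, 5 fa:k H, 6 le L, 7 rus L.
Parse left to right (heavy = foot alone; LL = one foot; stranded L unfooted): (ˈke.te) lo (ˈgla:) (ˈfa:k) (ˈle.rus).
Foot heads: 1, 4, 5, 6.
Primary stress on the rightmost head = syllable 6.
Secondary stress on 1, 4, 5: ˌke.te.lo.ˌgla:.ˌfa:k.ˈle.rus.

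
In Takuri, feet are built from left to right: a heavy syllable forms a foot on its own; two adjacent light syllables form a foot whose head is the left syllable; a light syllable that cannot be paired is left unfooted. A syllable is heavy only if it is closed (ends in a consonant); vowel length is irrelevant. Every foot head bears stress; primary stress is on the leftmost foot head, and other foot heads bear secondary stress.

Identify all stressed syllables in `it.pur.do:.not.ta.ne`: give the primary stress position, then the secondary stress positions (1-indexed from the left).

primary 1, secondary 2, 4, 5

Weights: 1 it H, 2 pur H, 3 do: L, 4 not H, 5 ta L, 6 ne L.
Parse left to right (heavy = foot alone; LL = one foot; stranded L unfooted): (ˈit) (ˈpur) do: (ˈnot) (ˈta.ne).
Foot heads: 1, 2, 4, 5.
Primary stress on the leftmost head = syllable 1.
Secondary stress on 2, 4, 5: ˈit.ˌpur.do:.ˌnot.ˌta.ne.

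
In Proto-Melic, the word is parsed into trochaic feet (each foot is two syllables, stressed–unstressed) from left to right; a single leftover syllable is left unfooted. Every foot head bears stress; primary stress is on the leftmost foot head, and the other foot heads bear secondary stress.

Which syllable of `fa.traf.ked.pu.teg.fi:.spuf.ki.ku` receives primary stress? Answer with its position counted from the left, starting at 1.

1

Parse left to right into trochaic (ˈσσ) feet: (ˈfa.traf) (ˈked.pu) (ˈteg.fi:) (ˈspuf.ki) ku. Syllable 9 is left unfooted.
Foot heads (stressed positions): 1, 3, 5, 7.
End Rule Leftmost: primary stress on the leftmost head = syllable 1.
Primary stress: syllable 1 → ˈfa.traf.ked.pu.teg.fi:.spuf.ki.ku.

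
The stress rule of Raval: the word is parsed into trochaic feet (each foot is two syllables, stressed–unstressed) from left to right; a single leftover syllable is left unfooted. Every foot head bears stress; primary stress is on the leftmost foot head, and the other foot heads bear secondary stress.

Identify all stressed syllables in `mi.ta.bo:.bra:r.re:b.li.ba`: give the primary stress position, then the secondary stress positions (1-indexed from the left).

Parse left to right into trochaic (ˈσσ) feet: (ˈmi.ta) (ˈbo:.bra:r) (ˈre:b.li) ba. Syllable 7 is left unfooted.
Foot heads (stressed positions): 1, 3, 5.
End Rule Leftmost: primary stress on the leftmost head = syllable 1.
Secondary stress on 3, 5: ˈmi.ta.ˌbo:.bra:r.ˌre:b.li.ba.

primary 1, secondary 3, 5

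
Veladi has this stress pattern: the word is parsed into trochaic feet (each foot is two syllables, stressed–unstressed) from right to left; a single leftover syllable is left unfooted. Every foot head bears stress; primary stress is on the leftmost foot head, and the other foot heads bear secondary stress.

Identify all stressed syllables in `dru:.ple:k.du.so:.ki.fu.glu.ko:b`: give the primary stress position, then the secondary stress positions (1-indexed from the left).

Parse right to left into trochaic (ˈσσ) feet: (ˈdru:.ple:k) (ˈdu.so:) (ˈki.fu) (ˈglu.ko:b).
Foot heads (stressed positions): 1, 3, 5, 7.
End Rule Leftmost: primary stress on the leftmost head = syllable 1.
Secondary stress on 3, 5, 7: ˈdru:.ple:k.ˌdu.so:.ˌki.fu.ˌglu.ko:b.

primary 1, secondary 3, 5, 7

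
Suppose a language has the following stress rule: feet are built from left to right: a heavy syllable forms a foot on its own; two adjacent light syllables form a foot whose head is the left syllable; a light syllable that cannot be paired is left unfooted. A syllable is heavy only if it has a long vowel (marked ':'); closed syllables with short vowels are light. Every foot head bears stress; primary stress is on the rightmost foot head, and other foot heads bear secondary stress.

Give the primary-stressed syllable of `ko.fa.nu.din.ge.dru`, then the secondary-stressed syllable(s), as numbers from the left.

primary 5, secondary 1, 3

Weights: 1 ko L, 2 fa L, 3 nu L, 4 din L, 5 ge L, 6 dru L.
Parse left to right (heavy = foot alone; LL = one foot; stranded L unfooted): (ˈko.fa) (ˈnu.din) (ˈge.dru).
Foot heads: 1, 3, 5.
Primary stress on the rightmost head = syllable 5.
Secondary stress on 1, 3: ˌko.fa.ˌnu.din.ˈge.dru.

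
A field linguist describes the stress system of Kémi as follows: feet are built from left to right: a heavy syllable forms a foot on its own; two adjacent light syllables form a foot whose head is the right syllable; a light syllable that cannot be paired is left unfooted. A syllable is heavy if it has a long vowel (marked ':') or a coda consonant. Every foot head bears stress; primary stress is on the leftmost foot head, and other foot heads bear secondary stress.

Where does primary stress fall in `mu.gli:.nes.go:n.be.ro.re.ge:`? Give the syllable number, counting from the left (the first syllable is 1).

Weights: 1 mu L, 2 gli: H, 3 nes H, 4 go:n H, 5 be L, 6 ro L, 7 re L, 8 ge: H.
Parse left to right (heavy = foot alone; LL = one foot; stranded L unfooted): mu (ˈgli:) (ˈnes) (ˈgo:n) (be.ˈro) re (ˈge:).
Foot heads: 2, 3, 4, 6, 8.
Primary stress on the leftmost head = syllable 2.
Primary stress: syllable 2 → mu.ˈgli:.nes.go:n.be.ro.re.ge:.

2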